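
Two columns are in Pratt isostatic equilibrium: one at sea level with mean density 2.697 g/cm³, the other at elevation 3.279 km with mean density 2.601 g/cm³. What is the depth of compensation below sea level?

ρ_ref D = ρ (D + h) → D (ρ_ref − ρ) = ρ h.
D = ρ h/(ρ_ref − ρ) = 2.601 × 3.279 km/(2.697 − 2.601) = 88.8 km.

88.8 km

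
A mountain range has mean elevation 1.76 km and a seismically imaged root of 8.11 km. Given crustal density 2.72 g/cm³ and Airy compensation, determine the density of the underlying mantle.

Airy balance: ρ_c h = (ρ_m − ρ_c) r → ρ_m = ρ_c (1 + h/r).
ρ_m = 2.72 × (1 + 1.76 km/8.11 km) = 3.31 g/cm³.

3.31 g/cm³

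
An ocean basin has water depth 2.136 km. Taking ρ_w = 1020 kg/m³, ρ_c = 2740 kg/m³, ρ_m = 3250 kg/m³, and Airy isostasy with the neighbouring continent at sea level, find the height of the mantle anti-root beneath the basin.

7.2 km

Balancing pressure at the compensation depth: replacing crust with seawater at the top is compensated by replacing crust with mantle at the base: d (ρ_c − ρ_w) = a (ρ_m − ρ_c).
a = d (ρ_c − ρ_w)/(ρ_m − ρ_c) = 2.136 km × 1720/510 = 7.2 km.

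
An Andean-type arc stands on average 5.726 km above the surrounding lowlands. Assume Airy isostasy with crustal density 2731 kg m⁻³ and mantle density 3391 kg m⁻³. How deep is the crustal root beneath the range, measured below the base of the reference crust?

23.7 km

In Airy isostatic equilibrium: the weight of the topography is balanced by the buoyancy of the root, ρ_c h = (ρ_m − ρ_c) r.
r = h · ρ_c / (ρ_m − ρ_c) = 5.726 km × 2731 / (3391 − 2731) = 23.7 km.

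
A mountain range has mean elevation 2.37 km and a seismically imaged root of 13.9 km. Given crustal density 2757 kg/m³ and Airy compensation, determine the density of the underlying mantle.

Airy balance: ρ_c h = (ρ_m − ρ_c) r → ρ_m = ρ_c (1 + h/r).
ρ_m = 2757 × (1 + 2.37 km/13.9 km) = 3230 kg/m³.

3230 kg/m³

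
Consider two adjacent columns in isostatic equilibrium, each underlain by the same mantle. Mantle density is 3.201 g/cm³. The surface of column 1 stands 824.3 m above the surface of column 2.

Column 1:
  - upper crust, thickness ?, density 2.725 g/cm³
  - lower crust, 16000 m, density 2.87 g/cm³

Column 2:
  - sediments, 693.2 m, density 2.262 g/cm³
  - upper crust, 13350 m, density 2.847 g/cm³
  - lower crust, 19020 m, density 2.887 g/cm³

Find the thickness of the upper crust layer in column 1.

18300 m

Take the compensation level at the base of the deeper column (depth z_c below the surface of column 1) and equate Σ ρ_i t_i down to z_c; mantle fills any gap and the z_c terms cancel.
Column 1: x×2.725 + 16000×2.87 + (z_c − 16000 − x)×3.201
Column 2: 824.3×0 + 693.2×2.262 + 13350×2.847 + 19020×2.887 + (z_c − 824.3 − 33063.2)×3.201
The z_c×3.201 term appears on both sides and cancels. Collect the known terms of each column as K = Σ(ρt)_known − 3.201 × (depth of known layers): K_1 = 45920 − 3.201×16000 = −5296; K_2 = 94486.2084 − 3.201×(824.3 + 33063.2) = −13987.6791.
Balance: K_1 − x×(3.201 − 2.725) = K_2, so x = (K_1 − K_2)/(3.201 − 2.725) = 8691.68/0.476 = 18300 m.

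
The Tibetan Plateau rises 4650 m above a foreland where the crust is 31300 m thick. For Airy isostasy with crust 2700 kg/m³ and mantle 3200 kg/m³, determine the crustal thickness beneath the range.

61100 m

Root depth r = h ρ_c / (ρ_m − ρ_c) = 4650 m × 2700 / 500 = 25110 m.
Total thickness = T + h + r = 31300 m + 4650 m + 25110 m = 61100 m.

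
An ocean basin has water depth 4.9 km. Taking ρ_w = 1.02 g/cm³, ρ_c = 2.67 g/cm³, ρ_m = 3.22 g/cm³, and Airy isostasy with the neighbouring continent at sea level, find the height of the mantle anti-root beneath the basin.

Equating mass per unit area of the two columns: replacing crust with seawater at the top is compensated by replacing crust with mantle at the base: d (ρ_c − ρ_w) = a (ρ_m − ρ_c).
a = d (ρ_c − ρ_w)/(ρ_m − ρ_c) = 4.9 km × 1.65/0.55 = 14.7 km.

14.7 km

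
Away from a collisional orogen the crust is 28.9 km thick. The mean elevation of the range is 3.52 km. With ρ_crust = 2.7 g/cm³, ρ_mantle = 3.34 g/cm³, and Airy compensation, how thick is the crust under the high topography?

47.3 km

Root depth r = h ρ_c / (ρ_m − ρ_c) = 3.52 km × 2.7 / 0.64 = 14.85 km.
Total thickness = T + h + r = 28.9 km + 3.52 km + 14.85 km = 47.3 km.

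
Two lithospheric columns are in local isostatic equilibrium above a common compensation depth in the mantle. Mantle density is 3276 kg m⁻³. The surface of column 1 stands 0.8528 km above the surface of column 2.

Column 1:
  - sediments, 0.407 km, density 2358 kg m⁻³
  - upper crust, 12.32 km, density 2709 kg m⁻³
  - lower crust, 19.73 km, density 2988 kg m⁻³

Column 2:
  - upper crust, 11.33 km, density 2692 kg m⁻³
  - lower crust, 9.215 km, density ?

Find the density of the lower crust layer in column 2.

2880 kg m⁻³

Take the compensation level at the base of the deeper column (depth z_c below the surface of column 1) and equate Σ ρ_i t_i down to z_c; mantle fills any gap and the z_c terms cancel.
Column 1: 0.407×2358 + 12.32×2709 + 19.73×2988 + (z_c − 32.457)×3276
Column 2: 0.8528×0 + 11.33×2692 + 9.215×ρ + (z_c − 0.8528 − 20.545)×3276
The z_c×3276 term appears on both sides and cancels. Collect the known terms of each column as K = Σ(ρt)_known − 3276 × (depth of known layers): K_1 = 93287.826 − 3276×32.457 = −13041.306; K_2 = 30500.36 − 3276×(0.8528 + 20.545) = −39598.8328.
Balance: K_1 = K_2 + 9.215×ρ, so ρ = (K_1 − K_2)/9.215 = 26557.5/9.215 = 2880 kg m⁻³.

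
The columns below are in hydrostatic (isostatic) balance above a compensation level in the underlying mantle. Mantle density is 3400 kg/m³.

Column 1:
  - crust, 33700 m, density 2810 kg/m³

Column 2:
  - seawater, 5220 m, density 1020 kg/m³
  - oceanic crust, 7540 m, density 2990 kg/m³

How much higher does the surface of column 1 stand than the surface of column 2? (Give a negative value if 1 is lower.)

For any compensation level in the mantle, the mantle terms cancel and isostasy reduces to e = (Σt_1 − Σt_2) − (Σ(ρt)_1 − Σ(ρt)_2) / ρ_m.
Σt_1 = 33700 m; Σt_2 = 12760 m; Σ(ρt)_1 = 94697000; Σ(ρt)_2 = 27869000 (in m·kg/m³).
e = (33700 − 12760) − (94697000 − 27869000) / 3400 = 1280 m.

1280 m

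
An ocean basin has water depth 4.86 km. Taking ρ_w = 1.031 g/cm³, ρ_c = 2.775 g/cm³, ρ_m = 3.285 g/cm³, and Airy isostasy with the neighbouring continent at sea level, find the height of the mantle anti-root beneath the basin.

By Archimedes' principle applied to the lithosphere: replacing crust with seawater at the top is compensated by replacing crust with mantle at the base: d (ρ_c − ρ_w) = a (ρ_m − ρ_c).
a = d (ρ_c − ρ_w)/(ρ_m − ρ_c) = 4.86 km × 1.744/0.51 = 16.6 km.

16.6 km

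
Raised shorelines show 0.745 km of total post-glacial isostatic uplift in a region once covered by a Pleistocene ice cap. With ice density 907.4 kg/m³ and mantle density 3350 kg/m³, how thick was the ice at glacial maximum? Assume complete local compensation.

u = t ρ_ice/ρ_m → t = u ρ_m/ρ_ice = 0.745 km × 3350/907.4 = 2.75 km.

2.75 km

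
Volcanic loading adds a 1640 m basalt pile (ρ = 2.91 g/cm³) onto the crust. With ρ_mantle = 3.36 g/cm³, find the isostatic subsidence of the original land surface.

Subaerial loading: s = t ρ_load / ρ_m.
s = 1640 m × 2.91/3.36 = 1420 m.

1420 m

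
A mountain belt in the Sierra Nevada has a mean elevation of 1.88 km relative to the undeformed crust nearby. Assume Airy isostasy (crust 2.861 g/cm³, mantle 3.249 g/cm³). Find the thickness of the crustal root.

In Airy isostatic equilibrium: the weight of the topography is balanced by the buoyancy of the root, ρ_c h = (ρ_m − ρ_c) r.
r = h · ρ_c / (ρ_m − ρ_c) = 1.88 km × 2.861 / (3.249 − 2.861) = 13.9 km.

13.9 km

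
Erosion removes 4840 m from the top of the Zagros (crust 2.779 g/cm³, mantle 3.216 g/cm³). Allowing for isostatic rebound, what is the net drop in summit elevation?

658 m

Rebound u = e ρ_c/ρ_m = 4840 m × 2.779/3.216 = 4182 m.
Net surface drop = e − u = 4840 m − 4182 m = e (ρ_m − ρ_c)/ρ_m = 658 m.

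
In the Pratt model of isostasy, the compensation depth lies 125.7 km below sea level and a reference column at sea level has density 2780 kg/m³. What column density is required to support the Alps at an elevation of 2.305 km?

2730 kg/m³

Pratt balance: ρ_ref D = ρ (D + h).
ρ = ρ_ref D/(D + h) = 2780 × 125.7 km/(125.7 km + 2.305 km) = 2730 kg/m³.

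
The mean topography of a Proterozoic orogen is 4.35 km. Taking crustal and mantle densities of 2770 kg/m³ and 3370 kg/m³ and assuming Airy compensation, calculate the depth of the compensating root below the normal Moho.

20.1 km

Isostatic balance requires: the weight of the topography is balanced by the buoyancy of the root, ρ_c h = (ρ_m − ρ_c) r.
r = h · ρ_c / (ρ_m − ρ_c) = 4.35 km × 2770 / (3370 − 2770) = 20.1 km.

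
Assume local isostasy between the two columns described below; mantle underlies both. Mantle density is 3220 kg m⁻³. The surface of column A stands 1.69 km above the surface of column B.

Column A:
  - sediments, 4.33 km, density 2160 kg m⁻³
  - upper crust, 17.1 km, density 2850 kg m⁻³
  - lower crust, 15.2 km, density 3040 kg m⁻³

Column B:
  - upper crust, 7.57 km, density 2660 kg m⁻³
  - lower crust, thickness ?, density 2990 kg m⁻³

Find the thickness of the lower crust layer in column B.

17.3 km

Take the compensation level at the base of the deeper column (depth z_c below the surface of column A) and equate Σ ρ_i t_i down to z_c; mantle fills any gap and the z_c terms cancel.
Column A: 4.33×2160 + 17.1×2850 + 15.2×3040 + (z_c − 36.63)×3220
Column B: 1.69×0 + 7.57×2660 + x×2990 + (z_c − 1.69 − 7.57 − x)×3220
The z_c×3220 term appears on both sides and cancels. Collect the known terms of each column as K = Σ(ρt)_known − 3220 × (depth of known layers): K_A = 104295.8 − 3220×36.63 = −13652.8; K_B = 20136.2 − 3220×(1.69 + 7.57) = −9681.
Balance: K_A = K_B − x×(3220 − 2990), so x = (K_B − K_A)/(3220 − 2990) = 3971.8/230 = 17.3 km.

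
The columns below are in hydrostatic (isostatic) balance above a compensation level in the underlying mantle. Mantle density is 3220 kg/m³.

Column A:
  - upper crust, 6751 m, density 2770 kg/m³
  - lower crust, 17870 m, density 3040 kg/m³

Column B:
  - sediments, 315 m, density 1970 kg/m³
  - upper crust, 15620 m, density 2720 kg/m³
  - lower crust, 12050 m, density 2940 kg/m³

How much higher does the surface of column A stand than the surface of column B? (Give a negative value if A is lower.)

−1650 m

For any compensation level in the mantle, the mantle terms cancel and isostasy reduces to e = (Σt_A − Σt_B) − (Σ(ρt)_A − Σ(ρt)_B) / ρ_m.
Σt_A = 24621 m; Σt_B = 27985 m; Σ(ρt)_A = 73025070; Σ(ρt)_B = 78533950 (in m·kg/m³).
e = (24621 − 27985) − (73025070 − 78533950) / 3220 = −1650 m.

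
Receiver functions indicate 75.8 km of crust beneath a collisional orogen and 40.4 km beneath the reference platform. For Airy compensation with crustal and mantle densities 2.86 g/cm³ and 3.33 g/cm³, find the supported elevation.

Excess crust Δ = 75.8 km − 40.4 km = 35.4 km, split between elevation h and root r with h + r = Δ.
Airy balance ρ_c h = (ρ_m − ρ_c) r gives r = h ρ_c/(ρ_m − ρ_c), so h (1 + ρ_c/(ρ_m − ρ_c)) = Δ, i.e. h = Δ (ρ_m − ρ_c)/ρ_m.
h = 35.4 km × 0.47/3.33 = 5 km.

5 km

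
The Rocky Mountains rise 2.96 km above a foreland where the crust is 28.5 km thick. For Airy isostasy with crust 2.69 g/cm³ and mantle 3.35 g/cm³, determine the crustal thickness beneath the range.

Root depth r = h ρ_c / (ρ_m − ρ_c) = 2.96 km × 2.69 / 0.66 = 12.06 km.
Total thickness = T + h + r = 28.5 km + 2.96 km + 12.06 km = 43.5 km.

43.5 km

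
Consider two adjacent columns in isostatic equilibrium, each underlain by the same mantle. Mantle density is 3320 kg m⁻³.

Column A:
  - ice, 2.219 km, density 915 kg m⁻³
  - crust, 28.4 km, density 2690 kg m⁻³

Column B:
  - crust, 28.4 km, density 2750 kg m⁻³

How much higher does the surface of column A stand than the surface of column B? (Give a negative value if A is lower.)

For any compensation level in the mantle, the mantle terms cancel and isostasy reduces to e = (Σt_A − Σt_B) − (Σ(ρt)_A − Σ(ρt)_B) / ρ_m.
Σt_A = 30.619 km; Σt_B = 28.4 km; Σ(ρt)_A = 78426.385; Σ(ρt)_B = 78100 (in km·kg m⁻³).
e = (30.619 − 28.4) − (78426.385 − 78100) / 3320 = 2.12 km.

2.12 km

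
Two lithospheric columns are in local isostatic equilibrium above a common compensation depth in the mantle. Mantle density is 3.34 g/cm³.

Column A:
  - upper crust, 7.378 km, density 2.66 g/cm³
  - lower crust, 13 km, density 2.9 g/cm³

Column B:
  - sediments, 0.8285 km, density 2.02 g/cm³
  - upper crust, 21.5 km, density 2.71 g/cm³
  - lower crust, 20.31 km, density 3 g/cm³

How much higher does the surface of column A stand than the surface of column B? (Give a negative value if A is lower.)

−3.24 km

For any compensation level in the mantle, the mantle terms cancel and isostasy reduces to e = (Σt_A − Σt_B) − (Σ(ρt)_A − Σ(ρt)_B) / ρ_m.
Σt_A = 20.378 km; Σt_B = 42.6385 km; Σ(ρt)_A = 57.32548; Σ(ρt)_B = 120.86857 (in km·g/cm³).
e = (20.378 − 42.6385) − (57.32548 − 120.86857) / 3.34 = −3.24 km.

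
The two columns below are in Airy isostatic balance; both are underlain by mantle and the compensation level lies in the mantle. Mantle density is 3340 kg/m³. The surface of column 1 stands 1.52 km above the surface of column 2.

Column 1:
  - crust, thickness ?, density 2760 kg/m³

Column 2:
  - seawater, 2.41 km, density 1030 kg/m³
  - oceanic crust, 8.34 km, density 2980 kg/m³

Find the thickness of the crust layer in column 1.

23.5 km

Take the compensation level at the base of the deeper column (depth z_c below the surface of column 1) and equate Σ ρ_i t_i down to z_c; mantle fills any gap and the z_c terms cancel.
Column 1: x×2760 + (z_c − 0 − x)×3340
Column 2: 1.52×0 + 2.41×1030 + 8.34×2980 + (z_c − 1.52 − 10.75)×3340
The z_c×3340 term appears on both sides and cancels. Collect the known terms of each column as K = Σ(ρt)_known − 3340 × (depth of known layers): K_1 = 0 − 3340×0 = 0; K_2 = 27335.5 − 3340×(1.52 + 10.75) = −13646.3.
Balance: K_1 − x×(3340 − 2760) = K_2, so x = (K_1 − K_2)/(3340 − 2760) = 13646.3/580 = 23.5 km.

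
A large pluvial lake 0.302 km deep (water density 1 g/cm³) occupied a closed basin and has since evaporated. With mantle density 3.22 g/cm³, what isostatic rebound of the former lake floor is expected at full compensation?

0.0938 km

u = d ρ_w/ρ_m = 0.302 km × 1/3.22 = 0.0938 km.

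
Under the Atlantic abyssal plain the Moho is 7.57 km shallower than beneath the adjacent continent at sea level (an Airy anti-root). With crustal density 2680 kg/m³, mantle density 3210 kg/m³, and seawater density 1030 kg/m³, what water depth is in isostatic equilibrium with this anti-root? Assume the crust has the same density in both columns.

2.43 km

Replacing a thickness d of crust by seawater at the top must be balanced by replacing crust with mantle at the base: d (ρ_c − ρ_w) = a (ρ_m − ρ_c).
d = a (ρ_m − ρ_c)/(ρ_c − ρ_w) = 7.57 km × 530/1650 = 2.43 km.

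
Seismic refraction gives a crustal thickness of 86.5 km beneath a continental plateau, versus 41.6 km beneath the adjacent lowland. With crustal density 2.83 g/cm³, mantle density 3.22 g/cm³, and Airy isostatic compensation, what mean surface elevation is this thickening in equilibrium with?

5.44 km

Excess crust Δ = 86.5 km − 41.6 km = 44.9 km, split between elevation h and root r with h + r = Δ.
Airy balance ρ_c h = (ρ_m − ρ_c) r gives r = h ρ_c/(ρ_m − ρ_c), so h (1 + ρ_c/(ρ_m − ρ_c)) = Δ, i.e. h = Δ (ρ_m − ρ_c)/ρ_m.
h = 44.9 km × 0.39/3.22 = 5.44 km.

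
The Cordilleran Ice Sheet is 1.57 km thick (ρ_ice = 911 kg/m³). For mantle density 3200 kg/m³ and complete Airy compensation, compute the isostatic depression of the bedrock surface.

0.447 km

For local isostatic compensation: the ice load ρ_ice t is balanced by mantle displaced below, ρ_m s.
s = t ρ_ice / ρ_m = 1.57 km × 911/3200 = 0.447 km.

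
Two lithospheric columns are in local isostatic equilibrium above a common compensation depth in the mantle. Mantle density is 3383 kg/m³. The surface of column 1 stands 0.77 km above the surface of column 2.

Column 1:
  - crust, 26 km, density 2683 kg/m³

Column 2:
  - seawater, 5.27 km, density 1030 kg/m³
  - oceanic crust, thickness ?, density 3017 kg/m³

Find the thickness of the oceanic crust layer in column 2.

8.73 km

Take the compensation level at the base of the deeper column (depth z_c below the surface of column 1) and equate Σ ρ_i t_i down to z_c; mantle fills any gap and the z_c terms cancel.
Column 1: 26×2683 + (z_c − 26)×3383
Column 2: 0.77×0 + 5.27×1030 + x×3017 + (z_c − 0.77 − 5.27 − x)×3383
The z_c×3383 term appears on both sides and cancels. Collect the known terms of each column as K = Σ(ρt)_known − 3383 × (depth of known layers): K_1 = 69758 − 3383×26 = −18200; K_2 = 5428.1 − 3383×(0.77 + 5.27) = −15005.22.
Balance: K_1 = K_2 − x×(3383 − 3017), so x = (K_2 − K_1)/(3383 − 3017) = 3194.78/366 = 8.73 km.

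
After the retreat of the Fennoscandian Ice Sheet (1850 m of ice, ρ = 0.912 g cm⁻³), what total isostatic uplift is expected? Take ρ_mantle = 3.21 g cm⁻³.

526 m

Removing the load lets mantle flow back in; uplift u satisfies ρ_ice t = ρ_m u.
u = t ρ_ice/ρ_m = 1850 m × 0.912/3.21 = 526 m.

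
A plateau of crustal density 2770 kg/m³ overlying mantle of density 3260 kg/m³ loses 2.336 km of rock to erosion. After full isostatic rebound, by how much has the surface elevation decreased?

0.351 km

Rebound u = e ρ_c/ρ_m = 2.336 km × 2770/3260 = 1.985 km.
Net surface drop = e − u = 2.336 km − 1.985 km = e (ρ_m − ρ_c)/ρ_m = 0.351 km.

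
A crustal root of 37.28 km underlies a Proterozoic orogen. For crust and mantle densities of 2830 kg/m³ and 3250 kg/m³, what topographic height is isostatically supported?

Isostatic balance requires: ρ_c h = (ρ_m − ρ_c) r.
h = r (ρ_m − ρ_c) / ρ_c = 37.28 km × (3250 − 2830) / 2830 = 5.53 km.

5.53 km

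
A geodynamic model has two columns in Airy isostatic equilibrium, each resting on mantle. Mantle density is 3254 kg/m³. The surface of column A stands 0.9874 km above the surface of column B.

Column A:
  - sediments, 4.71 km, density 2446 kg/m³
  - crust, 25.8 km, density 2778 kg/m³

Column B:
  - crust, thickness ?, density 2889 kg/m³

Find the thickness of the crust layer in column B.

35.3 km

Take the compensation level at the base of the deeper column (depth z_c below the surface of column A) and equate Σ ρ_i t_i down to z_c; mantle fills any gap and the z_c terms cancel.
Column A: 4.71×2446 + 25.8×2778 + (z_c − 30.51)×3254
Column B: 0.9874×0 + x×2889 + (z_c − 0.9874 − 0 − x)×3254
The z_c×3254 term appears on both sides and cancels. Collect the known terms of each column as K = Σ(ρt)_known − 3254 × (depth of known layers): K_A = 83193.06 − 3254×30.51 = −16086.48; K_B = 0 − 3254×(0.9874 + 0) = −3212.9996.
Balance: K_A = K_B − x×(3254 − 2889), so x = (K_B − K_A)/(3254 − 2889) = 12873.5/365 = 35.3 km.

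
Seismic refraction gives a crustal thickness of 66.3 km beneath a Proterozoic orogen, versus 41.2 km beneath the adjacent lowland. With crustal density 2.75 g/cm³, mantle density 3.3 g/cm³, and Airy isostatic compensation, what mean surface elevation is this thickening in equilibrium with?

Excess crust Δ = 66.3 km − 41.2 km = 25.1 km, split between elevation h and root r with h + r = Δ.
Airy balance ρ_c h = (ρ_m − ρ_c) r gives r = h ρ_c/(ρ_m − ρ_c), so h (1 + ρ_c/(ρ_m − ρ_c)) = Δ, i.e. h = Δ (ρ_m − ρ_c)/ρ_m.
h = 25.1 km × 0.55/3.3 = 4.18 km.

4.18 km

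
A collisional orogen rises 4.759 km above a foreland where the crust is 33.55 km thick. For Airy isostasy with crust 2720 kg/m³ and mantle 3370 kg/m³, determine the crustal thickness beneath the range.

58.2 km

Root depth r = h ρ_c / (ρ_m − ρ_c) = 4.759 km × 2720 / 650 = 19.91 km.
Total thickness = T + h + r = 33.55 km + 4.759 km + 19.91 km = 58.2 km.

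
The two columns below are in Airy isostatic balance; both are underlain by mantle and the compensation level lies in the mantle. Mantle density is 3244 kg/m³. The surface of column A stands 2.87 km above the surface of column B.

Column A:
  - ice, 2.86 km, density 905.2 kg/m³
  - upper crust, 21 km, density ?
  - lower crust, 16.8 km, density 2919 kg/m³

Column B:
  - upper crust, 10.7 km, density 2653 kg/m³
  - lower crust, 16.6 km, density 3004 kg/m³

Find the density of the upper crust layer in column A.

2890 kg/m³

Take the compensation level at the base of the deeper column (depth z_c below the surface of column A) and equate Σ ρ_i t_i down to z_c; mantle fills any gap and the z_c terms cancel.
Column A: 2.86×905.2 + 21×ρ + 16.8×2919 + (z_c − 40.66)×3244
Column B: 2.87×0 + 10.7×2653 + 16.6×3004 + (z_c − 2.87 − 27.3)×3244
The z_c×3244 term appears on both sides and cancels. Collect the known terms of each column as K = Σ(ρt)_known − 3244 × (depth of known layers): K_A = 51628.072 − 3244×40.66 = −80272.968; K_B = 78253.5 − 3244×(2.87 + 27.3) = −19617.98.
Balance: K_A + 21×ρ = K_B, so ρ = (K_B − K_A)/21 = 60655/21 = 2890 kg/m³.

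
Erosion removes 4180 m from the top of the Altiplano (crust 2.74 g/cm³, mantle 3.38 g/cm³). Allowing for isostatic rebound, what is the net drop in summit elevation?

Rebound u = e ρ_c/ρ_m = 4180 m × 2.74/3.38 = 3389 m.
Net surface drop = e − u = 4180 m − 3389 m = e (ρ_m − ρ_c)/ρ_m = 791 m.

791 m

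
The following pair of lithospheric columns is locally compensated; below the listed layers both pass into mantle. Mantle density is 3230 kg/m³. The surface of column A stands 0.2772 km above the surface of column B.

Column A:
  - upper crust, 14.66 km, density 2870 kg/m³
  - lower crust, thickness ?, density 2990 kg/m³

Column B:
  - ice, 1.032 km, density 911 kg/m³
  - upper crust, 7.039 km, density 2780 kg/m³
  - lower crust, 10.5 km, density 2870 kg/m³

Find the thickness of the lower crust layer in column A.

Take the compensation level at the base of the deeper column (depth z_c below the surface of column A) and equate Σ ρ_i t_i down to z_c; mantle fills any gap and the z_c terms cancel.
Column A: 14.66×2870 + x×2990 + (z_c − 14.66 − x)×3230
Column B: 0.2772×0 + 1.032×911 + 7.039×2780 + 10.5×2870 + (z_c − 0.2772 − 18.571)×3230
The z_c×3230 term appears on both sides and cancels. Collect the known terms of each column as K = Σ(ρt)_known − 3230 × (depth of known layers): K_A = 42074.2 − 3230×14.66 = −5277.6; K_B = 50643.572 − 3230×(0.2772 + 18.571) = −10236.114.
Balance: K_A − x×(3230 − 2990) = K_B, so x = (K_A − K_B)/(3230 − 2990) = 4958.51/240 = 20.7 km.

20.7 km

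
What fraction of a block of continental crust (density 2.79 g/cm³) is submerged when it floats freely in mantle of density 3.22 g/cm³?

Submerged fraction = ρ_obj/ρ_fluid = 2.79/3.22 = 86.6%.

86.6%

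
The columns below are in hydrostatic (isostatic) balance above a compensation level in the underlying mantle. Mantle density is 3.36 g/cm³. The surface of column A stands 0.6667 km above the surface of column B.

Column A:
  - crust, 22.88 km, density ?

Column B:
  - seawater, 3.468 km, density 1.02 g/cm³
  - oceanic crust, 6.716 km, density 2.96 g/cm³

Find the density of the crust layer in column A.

Take the compensation level at the base of the deeper column (depth z_c below the surface of column A) and equate Σ ρ_i t_i down to z_c; mantle fills any gap and the z_c terms cancel.
Column A: 22.88×ρ + (z_c − 22.88)×3.36
Column B: 0.6667×0 + 3.468×1.02 + 6.716×2.96 + (z_c − 0.6667 − 10.184)×3.36
The z_c×3.36 term appears on both sides and cancels. Collect the known terms of each column as K = Σ(ρt)_known − 3.36 × (depth of known layers): K_A = 0 − 3.36×22.88 = −76.8768; K_B = 23.41672 − 3.36×(0.6667 + 10.184) = −13.041632.
Balance: K_A + 22.88×ρ = K_B, so ρ = (K_B − K_A)/22.88 = 63.8352/22.88 = 2.79 g/cm³.

2.79 g/cm³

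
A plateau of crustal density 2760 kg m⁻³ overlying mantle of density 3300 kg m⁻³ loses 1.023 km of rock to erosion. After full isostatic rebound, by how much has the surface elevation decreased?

0.167 km

Rebound u = e ρ_c/ρ_m = 1.023 km × 2760/3300 = 0.8556 km.
Net surface drop = e − u = 1.023 km − 0.8556 km = e (ρ_m − ρ_c)/ρ_m = 0.167 km.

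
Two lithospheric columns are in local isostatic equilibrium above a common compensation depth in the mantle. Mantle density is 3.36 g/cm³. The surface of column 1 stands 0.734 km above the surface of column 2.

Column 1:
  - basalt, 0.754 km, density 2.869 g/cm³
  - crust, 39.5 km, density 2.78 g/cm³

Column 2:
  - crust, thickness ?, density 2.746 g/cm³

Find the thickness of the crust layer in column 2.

Take the compensation level at the base of the deeper column (depth z_c below the surface of column 1) and equate Σ ρ_i t_i down to z_c; mantle fills any gap and the z_c terms cancel.
Column 1: 0.754×2.869 + 39.5×2.78 + (z_c − 40.254)×3.36
Column 2: 0.734×0 + x×2.746 + (z_c − 0.734 − 0 − x)×3.36
The z_c×3.36 term appears on both sides and cancels. Collect the known terms of each column as K = Σ(ρt)_known − 3.36 × (depth of known layers): K_1 = 111.973226 − 3.36×40.254 = −23.280214; K_2 = 0 − 3.36×(0.734 + 0) = −2.46624.
Balance: K_1 = K_2 − x×(3.36 − 2.746), so x = (K_2 − K_1)/(3.36 − 2.746) = 20.814/0.614 = 33.9 km.

33.9 km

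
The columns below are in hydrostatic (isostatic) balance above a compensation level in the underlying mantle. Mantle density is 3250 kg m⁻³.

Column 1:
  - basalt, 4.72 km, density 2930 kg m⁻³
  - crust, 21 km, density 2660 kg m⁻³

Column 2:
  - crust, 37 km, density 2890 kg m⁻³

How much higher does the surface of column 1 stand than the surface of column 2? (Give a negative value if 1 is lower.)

0.179 km

For any compensation level in the mantle, the mantle terms cancel and isostasy reduces to e = (Σt_1 − Σt_2) − (Σ(ρt)_1 − Σ(ρt)_2) / ρ_m.
Σt_1 = 25.72 km; Σt_2 = 37 km; Σ(ρt)_1 = 69689.6; Σ(ρt)_2 = 106930 (in km·kg m⁻³).
e = (25.72 − 37) − (69689.6 − 106930) / 3250 = 0.179 km.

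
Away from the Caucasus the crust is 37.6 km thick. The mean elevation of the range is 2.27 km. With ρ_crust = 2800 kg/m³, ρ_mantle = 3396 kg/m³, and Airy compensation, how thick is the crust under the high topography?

Root depth r = h ρ_c / (ρ_m − ρ_c) = 2.27 km × 2800 / 596 = 10.66 km.
Total thickness = T + h + r = 37.6 km + 2.27 km + 10.66 km = 50.5 km.

50.5 km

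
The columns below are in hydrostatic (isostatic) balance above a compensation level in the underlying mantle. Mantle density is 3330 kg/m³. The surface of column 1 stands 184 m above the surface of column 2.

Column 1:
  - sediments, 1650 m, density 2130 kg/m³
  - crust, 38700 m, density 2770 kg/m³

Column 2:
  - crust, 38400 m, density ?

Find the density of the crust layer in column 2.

2730 kg/m³

Take the compensation level at the base of the deeper column (depth z_c below the surface of column 1) and equate Σ ρ_i t_i down to z_c; mantle fills any gap and the z_c terms cancel.
Column 1: 1650×2130 + 38700×2770 + (z_c − 40350)×3330
Column 2: 184×0 + 38400×ρ + (z_c − 184 − 38400)×3330
The z_c×3330 term appears on both sides and cancels. Collect the known terms of each column as K = Σ(ρt)_known − 3330 × (depth of known layers): K_1 = 110713500 − 3330×40350 = −23652000; K_2 = 0 − 3330×(184 + 38400) = −128484720.
Balance: K_1 = K_2 + 38400×ρ, so ρ = (K_1 − K_2)/38400 = 104833000/38400 = 2730 kg/m³.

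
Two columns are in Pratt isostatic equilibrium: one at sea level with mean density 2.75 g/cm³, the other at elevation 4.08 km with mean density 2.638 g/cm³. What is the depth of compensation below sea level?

ρ_ref D = ρ (D + h) → D (ρ_ref − ρ) = ρ h.
D = ρ h/(ρ_ref − ρ) = 2.638 × 4.08 km/(2.75 − 2.638) = 96.1 km.

96.1 km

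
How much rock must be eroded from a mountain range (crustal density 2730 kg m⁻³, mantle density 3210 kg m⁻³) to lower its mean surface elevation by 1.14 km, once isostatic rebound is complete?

Net drop Δ = e − u = e − e ρ_c/ρ_m = e (ρ_m − ρ_c)/ρ_m.
e = Δ ρ_m/(ρ_m − ρ_c) = 1.14 km × 3210/480 = 7.62 km.

7.62 km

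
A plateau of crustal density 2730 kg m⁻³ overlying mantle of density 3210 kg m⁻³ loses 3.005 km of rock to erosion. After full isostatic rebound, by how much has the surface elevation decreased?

Rebound u = e ρ_c/ρ_m = 3.005 km × 2730/3210 = 2.556 km.
Net surface drop = e − u = 3.005 km − 2.556 km = e (ρ_m − ρ_c)/ρ_m = 0.449 km.

0.449 km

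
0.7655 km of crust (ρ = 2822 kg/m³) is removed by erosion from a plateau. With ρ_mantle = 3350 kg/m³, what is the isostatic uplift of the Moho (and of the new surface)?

Unloading: uplift u = e ρ_c/ρ_m = 0.7655 km × 2822/3350 = 0.645 km.

0.645 km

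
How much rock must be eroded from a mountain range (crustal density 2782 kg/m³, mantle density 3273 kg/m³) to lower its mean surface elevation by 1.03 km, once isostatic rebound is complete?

Net drop Δ = e − u = e − e ρ_c/ρ_m = e (ρ_m − ρ_c)/ρ_m.
e = Δ ρ_m/(ρ_m − ρ_c) = 1.03 km × 3273/491 = 6.87 km.

6.87 km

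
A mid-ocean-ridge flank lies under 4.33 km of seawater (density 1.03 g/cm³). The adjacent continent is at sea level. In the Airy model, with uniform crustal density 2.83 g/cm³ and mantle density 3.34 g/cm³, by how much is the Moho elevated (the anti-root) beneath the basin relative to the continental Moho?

For local isostatic compensation: replacing crust with seawater at the top is compensated by replacing crust with mantle at the base: d (ρ_c − ρ_w) = a (ρ_m − ρ_c).
a = d (ρ_c − ρ_w)/(ρ_m − ρ_c) = 4.33 km × 1.8/0.51 = 15.3 km.

15.3 km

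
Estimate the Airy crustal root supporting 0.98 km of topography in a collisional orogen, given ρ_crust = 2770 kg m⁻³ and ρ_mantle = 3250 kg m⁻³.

5.66 km

Isostatic balance requires: the weight of the topography is balanced by the buoyancy of the root, ρ_c h = (ρ_m − ρ_c) r.
r = h · ρ_c / (ρ_m − ρ_c) = 0.98 km × 2770 / (3250 − 2770) = 5.66 km.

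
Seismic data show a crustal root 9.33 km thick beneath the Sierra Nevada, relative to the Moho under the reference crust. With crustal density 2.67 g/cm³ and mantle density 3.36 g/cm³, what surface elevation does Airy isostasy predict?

Balancing pressure at the compensation depth: ρ_c h = (ρ_m − ρ_c) r.
h = r (ρ_m − ρ_c) / ρ_c = 9.33 km × (3.36 − 2.67) / 2.67 = 2.41 km.

2.41 km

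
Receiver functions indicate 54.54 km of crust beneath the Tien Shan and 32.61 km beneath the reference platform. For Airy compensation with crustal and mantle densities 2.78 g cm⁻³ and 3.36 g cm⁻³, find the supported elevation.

Excess crust Δ = 54.54 km − 32.61 km = 21.93 km, split between elevation h and root r with h + r = Δ.
Airy balance ρ_c h = (ρ_m − ρ_c) r gives r = h ρ_c/(ρ_m − ρ_c), so h (1 + ρ_c/(ρ_m − ρ_c)) = Δ, i.e. h = Δ (ρ_m − ρ_c)/ρ_m.
h = 21.93 km × 0.58/3.36 = 3.79 km.

3.79 km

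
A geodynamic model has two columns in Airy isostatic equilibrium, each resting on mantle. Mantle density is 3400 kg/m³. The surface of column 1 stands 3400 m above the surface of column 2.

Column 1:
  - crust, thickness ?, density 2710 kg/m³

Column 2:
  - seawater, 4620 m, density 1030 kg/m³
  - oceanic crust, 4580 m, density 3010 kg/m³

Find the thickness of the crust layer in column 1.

35200 m

Take the compensation level at the base of the deeper column (depth z_c below the surface of column 1) and equate Σ ρ_i t_i down to z_c; mantle fills any gap and the z_c terms cancel.
Column 1: x×2710 + (z_c − 0 − x)×3400
Column 2: 3400×0 + 4620×1030 + 4580×3010 + (z_c − 3400 − 9200)×3400
The z_c×3400 term appears on both sides and cancels. Collect the known terms of each column as K = Σ(ρt)_known − 3400 × (depth of known layers): K_1 = 0 − 3400×0 = 0; K_2 = 18544400 − 3400×(3400 + 9200) = −24295600.
Balance: K_1 − x×(3400 − 2710) = K_2, so x = (K_1 − K_2)/(3400 − 2710) = 24295600/690 = 35200 m.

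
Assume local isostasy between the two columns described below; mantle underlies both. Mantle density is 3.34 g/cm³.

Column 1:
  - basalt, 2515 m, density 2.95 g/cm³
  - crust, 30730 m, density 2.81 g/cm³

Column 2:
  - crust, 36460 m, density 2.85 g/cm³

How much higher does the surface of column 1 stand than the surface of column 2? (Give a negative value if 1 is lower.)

For any compensation level in the mantle, the mantle terms cancel and isostasy reduces to e = (Σt_1 − Σt_2) − (Σ(ρt)_1 − Σ(ρt)_2) / ρ_m.
Σt_1 = 33245 m; Σt_2 = 36460 m; Σ(ρt)_1 = 93770.55; Σ(ρt)_2 = 103911 (in m·g/cm³).
e = (33245 − 36460) − (93770.55 − 103911) / 3.34 = −179 m.

−179 m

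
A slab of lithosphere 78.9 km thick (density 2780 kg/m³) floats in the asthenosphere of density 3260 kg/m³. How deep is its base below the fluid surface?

67.3 km

Draft d = t ρ_obj/ρ_fluid = 78.9 km × 2780/3260 = 67.3 km.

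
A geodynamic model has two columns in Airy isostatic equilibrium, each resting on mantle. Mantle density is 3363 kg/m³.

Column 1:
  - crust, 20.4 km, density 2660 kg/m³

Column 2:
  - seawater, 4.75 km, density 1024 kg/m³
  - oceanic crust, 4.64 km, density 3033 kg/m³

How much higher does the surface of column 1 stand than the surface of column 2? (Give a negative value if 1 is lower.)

0.505 km

For any compensation level in the mantle, the mantle terms cancel and isostasy reduces to e = (Σt_1 − Σt_2) − (Σ(ρt)_1 − Σ(ρt)_2) / ρ_m.
Σt_1 = 20.4 km; Σt_2 = 9.39 km; Σ(ρt)_1 = 54264; Σ(ρt)_2 = 18937.12 (in km·kg/m³).
e = (20.4 − 9.39) − (54264 − 18937.12) / 3363 = 0.505 km.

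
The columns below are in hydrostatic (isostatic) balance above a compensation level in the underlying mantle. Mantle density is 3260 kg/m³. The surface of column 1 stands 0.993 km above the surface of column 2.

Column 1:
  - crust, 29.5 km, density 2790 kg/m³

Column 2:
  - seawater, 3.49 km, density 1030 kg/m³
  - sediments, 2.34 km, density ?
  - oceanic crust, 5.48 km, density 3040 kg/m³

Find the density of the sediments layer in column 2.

2560 kg/m³

Take the compensation level at the base of the deeper column (depth z_c below the surface of column 1) and equate Σ ρ_i t_i down to z_c; mantle fills any gap and the z_c terms cancel.
Column 1: 29.5×2790 + (z_c − 29.5)×3260
Column 2: 0.993×0 + 3.49×1030 + 2.34×ρ + 5.48×3040 + (z_c − 0.993 − 11.31)×3260
The z_c×3260 term appears on both sides and cancels. Collect the known terms of each column as K = Σ(ρt)_known − 3260 × (depth of known layers): K_1 = 82305 − 3260×29.5 = −13865; K_2 = 20253.9 − 3260×(0.993 + 11.31) = −19853.88.
Balance: K_1 = K_2 + 2.34×ρ, so ρ = (K_1 − K_2)/2.34 = 5988.88/2.34 = 2560 kg/m³.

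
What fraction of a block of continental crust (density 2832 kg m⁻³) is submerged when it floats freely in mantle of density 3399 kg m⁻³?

Submerged fraction = ρ_obj/ρ_fluid = 2832/3399 = 83.3%.

83.3%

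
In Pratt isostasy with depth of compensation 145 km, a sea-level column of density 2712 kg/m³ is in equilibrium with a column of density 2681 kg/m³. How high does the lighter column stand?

ρ_ref D = ρ (D + h) → h = D (ρ_ref − ρ)/ρ.
h = 145 km × (2712 − 2681)/2681 = 1.68 km.

1.68 km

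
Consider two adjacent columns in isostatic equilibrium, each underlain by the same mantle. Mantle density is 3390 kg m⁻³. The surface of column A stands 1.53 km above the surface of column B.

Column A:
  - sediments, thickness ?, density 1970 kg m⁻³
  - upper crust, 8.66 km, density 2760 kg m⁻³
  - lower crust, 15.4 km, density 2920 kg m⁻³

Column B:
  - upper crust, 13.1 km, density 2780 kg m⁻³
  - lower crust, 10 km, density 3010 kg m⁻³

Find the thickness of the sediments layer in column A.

3.02 km

Take the compensation level at the base of the deeper column (depth z_c below the surface of column A) and equate Σ ρ_i t_i down to z_c; mantle fills any gap and the z_c terms cancel.
Column A: x×1970 + 8.66×2760 + 15.4×2920 + (z_c − 24.06 − x)×3390
Column B: 1.53×0 + 13.1×2780 + 10×3010 + (z_c − 1.53 − 23.1)×3390
The z_c×3390 term appears on both sides and cancels. Collect the known terms of each column as K = Σ(ρt)_known − 3390 × (depth of known layers): K_A = 68869.6 − 3390×24.06 = −12693.8; K_B = 66518 − 3390×(1.53 + 23.1) = −16977.7.
Balance: K_A − x×(3390 − 1970) = K_B, so x = (K_A − K_B)/(3390 − 1970) = 4283.9/1420 = 3.02 km.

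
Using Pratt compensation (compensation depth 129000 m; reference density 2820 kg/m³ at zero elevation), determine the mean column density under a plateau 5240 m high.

Pratt balance: ρ_ref D = ρ (D + h).
ρ = ρ_ref D/(D + h) = 2820 × 129000 m/(129000 m + 5240 m) = 2710 kg/m³.

2710 kg/m³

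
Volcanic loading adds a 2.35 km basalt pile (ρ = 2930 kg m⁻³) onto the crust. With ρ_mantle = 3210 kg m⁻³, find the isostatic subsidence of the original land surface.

Subaerial loading: s = t ρ_load / ρ_m.
s = 2.35 km × 2930/3210 = 2.15 km.

2.15 km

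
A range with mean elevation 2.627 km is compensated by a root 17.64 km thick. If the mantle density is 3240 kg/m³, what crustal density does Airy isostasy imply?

ρ_c h = (ρ_m − ρ_c) r → ρ_c (h + r) = ρ_m r → ρ_c = ρ_m r / (h + r).
ρ_c = 3240 × 17.64 km / (2.627 km + 17.64 km) = 2820 kg/m³.

2820 kg/m³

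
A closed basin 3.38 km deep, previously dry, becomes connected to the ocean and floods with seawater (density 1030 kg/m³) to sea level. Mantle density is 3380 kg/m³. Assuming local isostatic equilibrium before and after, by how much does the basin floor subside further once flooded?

1.48 km

After flooding the water column is d + s deep. Its weight must equal the weight of mantle displaced by the extra subsidence s: (d + s) ρ_w = s ρ_m.
s = d ρ_w / (ρ_m − ρ_w) = 3.38 km × 1030/(3380 − 1030) = 1.48 km.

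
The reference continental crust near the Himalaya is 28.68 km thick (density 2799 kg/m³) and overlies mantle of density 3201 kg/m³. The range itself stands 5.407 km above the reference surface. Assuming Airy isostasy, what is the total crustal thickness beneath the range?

Root depth r = h ρ_c / (ρ_m − ρ_c) = 5.407 km × 2799 / 402 = 37.65 km.
Total thickness = T + h + r = 28.68 km + 5.407 km + 37.65 km = 71.7 km.

71.7 km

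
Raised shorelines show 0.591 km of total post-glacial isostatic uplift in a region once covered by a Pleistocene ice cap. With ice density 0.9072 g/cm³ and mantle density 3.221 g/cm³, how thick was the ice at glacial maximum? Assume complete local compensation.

2.1 km

u = t ρ_ice/ρ_m → t = u ρ_m/ρ_ice = 0.591 km × 3.221/0.9072 = 2.1 km.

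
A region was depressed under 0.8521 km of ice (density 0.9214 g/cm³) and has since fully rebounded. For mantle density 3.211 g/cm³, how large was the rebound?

Removing the load lets mantle flow back in; uplift u satisfies ρ_ice t = ρ_m u.
u = t ρ_ice/ρ_m = 0.8521 km × 0.9214/3.211 = 0.245 km.

0.245 km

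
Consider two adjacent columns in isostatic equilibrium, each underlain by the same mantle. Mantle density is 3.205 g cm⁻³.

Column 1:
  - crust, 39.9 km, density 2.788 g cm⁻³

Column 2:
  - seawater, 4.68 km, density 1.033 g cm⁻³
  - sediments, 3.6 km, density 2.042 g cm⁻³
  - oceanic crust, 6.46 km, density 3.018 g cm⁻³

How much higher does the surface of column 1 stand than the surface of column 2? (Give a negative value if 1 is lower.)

For any compensation level in the mantle, the mantle terms cancel and isostasy reduces to e = (Σt_1 − Σt_2) − (Σ(ρt)_1 − Σ(ρt)_2) / ρ_m.
Σt_1 = 39.9 km; Σt_2 = 14.74 km; Σ(ρt)_1 = 111.2412; Σ(ρt)_2 = 31.68192 (in km·g cm⁻³).
e = (39.9 − 14.74) − (111.2412 − 31.68192) / 3.205 = 0.337 km.

0.337 km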